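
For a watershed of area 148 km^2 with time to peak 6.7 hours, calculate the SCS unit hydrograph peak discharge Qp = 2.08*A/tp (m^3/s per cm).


SCS formula: Qp = 2.08 * A / tp.
Qp = 2.08 * 148 / 6.7
   = 307.84 / 6.7
   = 45.95 m^3/s per cm.

45.95


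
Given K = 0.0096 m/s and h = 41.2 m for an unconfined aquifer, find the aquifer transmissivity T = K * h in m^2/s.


Transmissivity is defined as T = K * h.
T = 0.0096 * 41.2
  = 0.3955 m^2/s.

0.3955


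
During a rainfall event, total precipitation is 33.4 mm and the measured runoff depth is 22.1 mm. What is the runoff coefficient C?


The runoff coefficient C = runoff depth / rainfall depth.
C = 22.1 / 33.4
  = 0.6617.

0.6617


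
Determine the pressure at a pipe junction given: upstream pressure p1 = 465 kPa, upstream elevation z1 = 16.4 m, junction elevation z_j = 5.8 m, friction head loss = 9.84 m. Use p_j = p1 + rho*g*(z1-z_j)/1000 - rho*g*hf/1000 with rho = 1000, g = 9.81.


Junction pressure: p_j = p1 + rho*g*(z1 - z_j)/1000 - rho*g*hf/1000.
Elevation term = 1000*9.81*(16.4 - 5.8)/1000 = 103.986 kPa.
Friction term = 1000*9.81*9.84/1000 = 96.53 kPa.
p_j = 465 + 103.986 - 96.53 = 472.46 kPa.

472.46


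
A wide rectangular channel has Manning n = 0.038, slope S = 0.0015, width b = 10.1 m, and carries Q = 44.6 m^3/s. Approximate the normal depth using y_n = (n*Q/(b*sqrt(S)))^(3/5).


We use the wide-channel approximation y_n = (n*Q/(b*sqrt(S)))^(3/5).
sqrt(S) = sqrt(0.0015) = 0.03873.
Numerator: n*Q = 0.038 * 44.6 = 1.6948.
Denominator: b*sqrt(S) = 10.1 * 0.03873 = 0.391173.
arg = 4.3326.
y_n = 4.3326^(3/5) = 2.4102 m.

2.4102


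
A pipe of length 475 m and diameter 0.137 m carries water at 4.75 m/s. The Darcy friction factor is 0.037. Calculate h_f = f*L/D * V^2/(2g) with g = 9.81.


Darcy-Weisbach equation: h_f = f * (L/D) * V^2/(2g).
f * L/D = 0.037 * 475/0.137 = 128.2847.
V^2/(2g) = 4.75^2 / (2*9.81) = 22.5625 / 19.62 = 1.15 m.
h_f = 128.2847 * 1.15 = 147.524 m.

147.524


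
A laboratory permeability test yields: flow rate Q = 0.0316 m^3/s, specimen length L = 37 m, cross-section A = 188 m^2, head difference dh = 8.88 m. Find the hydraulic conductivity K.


From K = Q*L / (A*dh):
Numerator: Q*L = 0.0316 * 37 = 1.1692.
Denominator: A*dh = 188 * 8.88 = 1669.44.
K = 1.1692 / 1669.44 = 0.0007 m/s.

0.0007


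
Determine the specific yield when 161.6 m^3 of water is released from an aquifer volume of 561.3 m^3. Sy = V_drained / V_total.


Specific yield Sy = Volume drained / Total volume.
Sy = 161.6 / 561.3
   = 0.2879.

0.2879


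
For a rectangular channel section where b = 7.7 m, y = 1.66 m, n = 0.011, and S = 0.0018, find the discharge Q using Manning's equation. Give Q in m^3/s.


For a rectangular channel, the cross-sectional area A = b * y = 7.7 * 1.66 = 12.78 m^2.
The wetted perimeter P = b + 2y = 7.7 + 2*1.66 = 11.02 m.
Hydraulic radius R = A/P = 12.78/11.02 = 1.1599 m.
Velocity V = (1/n)*R^(2/3)*S^(1/2) = (1/0.011)*1.1599^(2/3)*0.0018^(1/2) = 4.2578 m/s.
Discharge Q = A * V = 12.78 * 4.2578 = 54.424 m^3/s.

54.424


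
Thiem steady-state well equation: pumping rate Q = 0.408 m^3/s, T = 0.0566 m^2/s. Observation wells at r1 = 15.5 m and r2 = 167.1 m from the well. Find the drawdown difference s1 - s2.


Thiem equation: s1 - s2 = Q/(2*pi*T) * ln(r2/r1).
ln(r2/r1) = ln(167.1/15.5) = 2.3778.
Q/(2*pi*T) = 0.408 / (2*pi*0.0566) = 0.408 / 0.3556 = 1.1473.
s1 - s2 = 1.1473 * 2.3778 = 2.7279 m.

2.7279


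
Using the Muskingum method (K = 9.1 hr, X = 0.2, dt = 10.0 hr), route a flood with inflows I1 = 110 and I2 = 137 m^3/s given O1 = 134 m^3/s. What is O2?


Muskingum coefficients:
denom = 2*K*(1-X) + dt = 2*9.1*(1-0.2) + 10.0 = 24.56.
C0 = (dt - 2*K*X)/denom = (10.0 - 2*9.1*0.2)/24.56 = 0.259.
C1 = (dt + 2*K*X)/denom = (10.0 + 2*9.1*0.2)/24.56 = 0.5554.
C2 = (2*K*(1-X) - dt)/denom = 0.1857.
O2 = C0*I2 + C1*I1 + C2*O1
   = 0.259*137 + 0.5554*110 + 0.1857*134
   = 121.45 m^3/s.

121.45


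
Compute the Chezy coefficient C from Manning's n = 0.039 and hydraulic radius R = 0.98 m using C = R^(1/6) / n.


The Chezy coefficient relates to Manning's n through C = R^(1/6) / n.
R^(1/6) = 0.98^(1/6) = 0.996639.
C = 0.996639 / 0.039 = 25.55 m^(1/2)/s.

25.55


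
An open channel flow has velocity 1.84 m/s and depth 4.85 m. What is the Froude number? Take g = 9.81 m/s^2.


The Froude number is defined as Fr = V / sqrt(g*y).
g*y = 9.81 * 4.85 = 47.5785.
sqrt(g*y) = sqrt(47.5785) = 6.8977.
Fr = 1.84 / 6.8977 = 0.2668.

0.2668


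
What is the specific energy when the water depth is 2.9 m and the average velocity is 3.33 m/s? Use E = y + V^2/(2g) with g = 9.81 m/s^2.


Specific energy E = y + V^2/(2g).
Velocity head = V^2/(2g) = 3.33^2 / (2*9.81) = 11.0889 / 19.62 = 0.5652 m.
E = 2.9 + 0.5652 = 3.4652 m.

3.4652


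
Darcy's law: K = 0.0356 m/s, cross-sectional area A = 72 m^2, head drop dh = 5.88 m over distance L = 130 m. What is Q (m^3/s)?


Darcy's law: Q = K * A * i, where i = dh/L.
Hydraulic gradient i = 5.88 / 130 = 0.045231.
Q = 0.0356 * 72 * 0.045231
  = 0.1159 m^3/s.

0.1159


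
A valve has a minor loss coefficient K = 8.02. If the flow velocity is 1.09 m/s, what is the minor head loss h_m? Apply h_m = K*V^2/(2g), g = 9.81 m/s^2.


Minor loss formula: h_m = K * V^2/(2g).
V^2 = 1.09^2 = 1.1881.
V^2/(2g) = 1.1881 / 19.62 = 0.0606 m.
h_m = 8.02 * 0.0606 = 0.4857 m.

0.4857


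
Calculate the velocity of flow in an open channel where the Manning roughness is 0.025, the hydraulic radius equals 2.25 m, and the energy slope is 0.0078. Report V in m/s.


Manning's equation gives V = (1/n) * R^(2/3) * S^(1/2).
First, compute R^(2/3) = 2.25^(2/3) = 1.7171.
Next, S^(1/2) = 0.0078^(1/2) = 0.088318.
Then 1/n = 1/0.025 = 40.0.
V = 40.0 * 1.7171 * 0.088318 = 6.0659 m/s.

6.0659


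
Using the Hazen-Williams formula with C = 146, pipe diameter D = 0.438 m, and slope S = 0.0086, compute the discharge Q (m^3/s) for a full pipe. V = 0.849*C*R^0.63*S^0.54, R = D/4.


For a full circular pipe, R = D/4 = 0.438/4 = 0.1095 m.
V = 0.849 * 146 * 0.1095^0.63 * 0.0086^0.54
  = 0.849 * 146 * 0.248217 * 0.076671
  = 2.359 m/s.
Pipe area A = pi*D^2/4 = pi*0.438^2/4 = 0.1507 m^2.
Q = A * V = 0.1507 * 2.359 = 0.3554 m^3/s.

0.3554


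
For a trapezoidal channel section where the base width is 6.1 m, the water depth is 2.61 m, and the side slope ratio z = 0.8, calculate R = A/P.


For a trapezoidal section with side slope z:
A = (b + z*y)*y = (6.1 + 0.8*2.61)*2.61 = 21.371 m^2.
P = b + 2*y*sqrt(1 + z^2) = 6.1 + 2*2.61*sqrt(1 + 0.8^2) = 12.785 m.
R = A/P = 21.371 / 12.785 = 1.6716 m.

1.6716


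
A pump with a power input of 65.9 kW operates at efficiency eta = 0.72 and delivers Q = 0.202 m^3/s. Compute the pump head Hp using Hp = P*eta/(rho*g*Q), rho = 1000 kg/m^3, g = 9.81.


Pump head formula: Hp = P * eta / (rho * g * Q).
Numerator: P * eta = 65.9 * 1000 * 0.72 = 47448.0 W.
Denominator: rho * g * Q = 1000 * 9.81 * 0.202 = 1981.62.
Hp = 47448.0 / 1981.62 = 23.94 m.

23.94


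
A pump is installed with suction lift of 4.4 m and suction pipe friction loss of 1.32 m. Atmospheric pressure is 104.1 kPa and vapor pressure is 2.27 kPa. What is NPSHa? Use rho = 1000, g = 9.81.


NPSHa = p_atm/(rho*g) - z_s - hf_s - p_vap/(rho*g).
p_atm/(rho*g) = 104.1*1000 / (1000*9.81) = 10.612 m.
p_vap/(rho*g) = 2.27*1000 / (1000*9.81) = 0.231 m.
NPSHa = 10.612 - 4.4 - 1.32 - 0.231
      = 4.66 m.

4.66


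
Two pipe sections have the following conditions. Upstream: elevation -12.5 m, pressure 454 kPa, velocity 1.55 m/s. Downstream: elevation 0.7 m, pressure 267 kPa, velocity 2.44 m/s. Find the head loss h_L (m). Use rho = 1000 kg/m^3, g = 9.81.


Total head at each section: H = z + p/(rho*g) + V^2/(2g).
H1 = -12.5 + 454*1000/(1000*9.81) + 1.55^2/(2*9.81)
   = -12.5 + 46.279 + 0.1225
   = 33.902 m.
H2 = 0.7 + 267*1000/(1000*9.81) + 2.44^2/(2*9.81)
   = 0.7 + 27.217 + 0.3034
   = 28.221 m.
h_L = H1 - H2 = 33.902 - 28.221 = 5.681 m.

5.681


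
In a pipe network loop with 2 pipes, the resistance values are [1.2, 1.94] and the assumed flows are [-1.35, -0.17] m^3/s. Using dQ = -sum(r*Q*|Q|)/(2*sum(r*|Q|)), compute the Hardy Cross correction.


Numerator terms (r*Q*|Q|): 1.2*-1.35*|-1.35| = -2.187; 1.94*-0.17*|-0.17| = -0.0561.
Sum of numerator = -2.2431.
Denominator terms (r*|Q|): 1.2*|-1.35| = 1.62; 1.94*|-0.17| = 0.3298.
2 * sum of denominator = 2 * 1.9498 = 3.8996.
dQ = --2.2431 / 3.8996 = 0.5752 m^3/s.

0.5752


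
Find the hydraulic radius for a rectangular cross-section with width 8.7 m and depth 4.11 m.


For a rectangular section:
Flow area A = b * y = 8.7 * 4.11 = 35.76 m^2.
Wetted perimeter P = b + 2y = 8.7 + 2*4.11 = 16.92 m.
Hydraulic radius R = A/P = 35.76 / 16.92 = 2.1133 m.

2.1133


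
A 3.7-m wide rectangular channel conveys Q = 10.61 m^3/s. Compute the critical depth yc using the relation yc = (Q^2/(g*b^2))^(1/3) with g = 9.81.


Using yc = (Q^2 / (g * b^2))^(1/3):
Q^2 = 10.61^2 = 112.57.
g * b^2 = 9.81 * 3.7^2 = 9.81 * 13.69 = 134.3.
Q^2 / (g*b^2) = 112.57 / 134.3 = 0.8382.
yc = 0.8382^(1/3) = 0.9429 m.

0.9429


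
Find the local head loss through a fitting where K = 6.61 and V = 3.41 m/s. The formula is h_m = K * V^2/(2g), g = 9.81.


Minor loss formula: h_m = K * V^2/(2g).
V^2 = 3.41^2 = 11.6281.
V^2/(2g) = 11.6281 / 19.62 = 0.5927 m.
h_m = 6.61 * 0.5927 = 3.9175 m.

3.9175


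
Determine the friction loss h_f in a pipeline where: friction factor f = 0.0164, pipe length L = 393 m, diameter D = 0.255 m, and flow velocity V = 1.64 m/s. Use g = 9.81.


Darcy-Weisbach equation: h_f = f * (L/D) * V^2/(2g).
f * L/D = 0.0164 * 393/0.255 = 25.2753.
V^2/(2g) = 1.64^2 / (2*9.81) = 2.6896 / 19.62 = 0.1371 m.
h_f = 25.2753 * 0.1371 = 3.465 m.

3.465


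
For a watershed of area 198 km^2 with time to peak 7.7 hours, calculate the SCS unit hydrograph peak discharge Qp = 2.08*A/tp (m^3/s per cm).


SCS formula: Qp = 2.08 * A / tp.
Qp = 2.08 * 198 / 7.7
   = 411.84 / 7.7
   = 53.49 m^3/s per cm.

53.49


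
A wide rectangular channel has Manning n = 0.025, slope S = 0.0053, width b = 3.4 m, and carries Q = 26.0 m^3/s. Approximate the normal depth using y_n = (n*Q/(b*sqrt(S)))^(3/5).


We use the wide-channel approximation y_n = (n*Q/(b*sqrt(S)))^(3/5).
sqrt(S) = sqrt(0.0053) = 0.072801.
Numerator: n*Q = 0.025 * 26.0 = 0.65.
Denominator: b*sqrt(S) = 3.4 * 0.072801 = 0.247523.
arg = 2.626.
y_n = 2.626^(3/5) = 1.7848 m.

1.7848


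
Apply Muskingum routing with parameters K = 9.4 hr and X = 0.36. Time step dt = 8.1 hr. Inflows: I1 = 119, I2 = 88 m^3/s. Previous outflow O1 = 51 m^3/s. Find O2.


Muskingum coefficients:
denom = 2*K*(1-X) + dt = 2*9.4*(1-0.36) + 8.1 = 20.132.
C0 = (dt - 2*K*X)/denom = (8.1 - 2*9.4*0.36)/20.132 = 0.0662.
C1 = (dt + 2*K*X)/denom = (8.1 + 2*9.4*0.36)/20.132 = 0.7385.
C2 = (2*K*(1-X) - dt)/denom = 0.1953.
O2 = C0*I2 + C1*I1 + C2*O1
   = 0.0662*88 + 0.7385*119 + 0.1953*51
   = 103.67 m^3/s.

103.67


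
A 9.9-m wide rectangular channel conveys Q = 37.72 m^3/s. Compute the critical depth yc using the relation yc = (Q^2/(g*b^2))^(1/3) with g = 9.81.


Using yc = (Q^2 / (g * b^2))^(1/3):
Q^2 = 37.72^2 = 1422.8.
g * b^2 = 9.81 * 9.9^2 = 9.81 * 98.01 = 961.48.
Q^2 / (g*b^2) = 1422.8 / 961.48 = 1.4798.
yc = 1.4798^(1/3) = 1.1396 m.

1.1396


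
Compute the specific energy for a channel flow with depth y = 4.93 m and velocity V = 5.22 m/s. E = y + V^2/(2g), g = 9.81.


Specific energy E = y + V^2/(2g).
Velocity head = V^2/(2g) = 5.22^2 / (2*9.81) = 27.2484 / 19.62 = 1.3888 m.
E = 4.93 + 1.3888 = 6.3188 m.

6.3188


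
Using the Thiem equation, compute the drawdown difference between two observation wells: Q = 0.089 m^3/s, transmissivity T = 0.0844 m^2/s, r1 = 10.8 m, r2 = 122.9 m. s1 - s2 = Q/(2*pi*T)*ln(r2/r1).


Thiem equation: s1 - s2 = Q/(2*pi*T) * ln(r2/r1).
ln(r2/r1) = ln(122.9/10.8) = 2.4318.
Q/(2*pi*T) = 0.089 / (2*pi*0.0844) = 0.089 / 0.5303 = 0.1678.
s1 - s2 = 0.1678 * 2.4318 = 0.4081 m.

0.4081


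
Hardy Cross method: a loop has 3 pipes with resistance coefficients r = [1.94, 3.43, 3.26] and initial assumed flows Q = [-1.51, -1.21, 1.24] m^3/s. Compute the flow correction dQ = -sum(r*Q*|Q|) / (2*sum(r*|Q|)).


Numerator terms (r*Q*|Q|): 1.94*-1.51*|-1.51| = -4.4234; 3.43*-1.21*|-1.21| = -5.0219; 3.26*1.24*|1.24| = 5.0126.
Sum of numerator = -4.4327.
Denominator terms (r*|Q|): 1.94*|-1.51| = 2.9294; 3.43*|-1.21| = 4.1503; 3.26*|1.24| = 4.0424.
2 * sum of denominator = 2 * 11.1221 = 22.2442.
dQ = --4.4327 / 22.2442 = 0.1993 m^3/s.

0.1993


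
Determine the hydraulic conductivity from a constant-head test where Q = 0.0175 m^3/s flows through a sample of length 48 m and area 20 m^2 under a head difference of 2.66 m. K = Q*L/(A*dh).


From K = Q*L / (A*dh):
Numerator: Q*L = 0.0175 * 48 = 0.84.
Denominator: A*dh = 20 * 2.66 = 53.2.
K = 0.84 / 53.2 = 0.015789 m/s.

0.015789


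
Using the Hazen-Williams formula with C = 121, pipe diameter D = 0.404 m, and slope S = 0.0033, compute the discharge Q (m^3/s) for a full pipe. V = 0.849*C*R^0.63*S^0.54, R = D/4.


For a full circular pipe, R = D/4 = 0.404/4 = 0.101 m.
V = 0.849 * 121 * 0.101^0.63 * 0.0033^0.54
  = 0.849 * 121 * 0.235897 * 0.045709
  = 1.1077 m/s.
Pipe area A = pi*D^2/4 = pi*0.404^2/4 = 0.1282 m^2.
Q = A * V = 0.1282 * 1.1077 = 0.142 m^3/s.

0.142


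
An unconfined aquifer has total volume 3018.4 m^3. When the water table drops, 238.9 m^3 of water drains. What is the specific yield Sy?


Specific yield Sy = Volume drained / Total volume.
Sy = 238.9 / 3018.4
   = 0.0791.

0.0791


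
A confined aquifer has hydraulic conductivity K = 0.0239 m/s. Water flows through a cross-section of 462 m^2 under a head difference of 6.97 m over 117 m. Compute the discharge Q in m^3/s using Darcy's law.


Darcy's law: Q = K * A * i, where i = dh/L.
Hydraulic gradient i = 6.97 / 117 = 0.059573.
Q = 0.0239 * 462 * 0.059573
  = 0.6578 m^3/s.

0.6578


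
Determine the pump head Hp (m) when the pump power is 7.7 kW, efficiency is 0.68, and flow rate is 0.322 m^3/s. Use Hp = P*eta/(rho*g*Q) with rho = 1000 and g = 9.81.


Pump head formula: Hp = P * eta / (rho * g * Q).
Numerator: P * eta = 7.7 * 1000 * 0.68 = 5236.0 W.
Denominator: rho * g * Q = 1000 * 9.81 * 0.322 = 3158.82.
Hp = 5236.0 / 3158.82 = 1.66 m.

1.66


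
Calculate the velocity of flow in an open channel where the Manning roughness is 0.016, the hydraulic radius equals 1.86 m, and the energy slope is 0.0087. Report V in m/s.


Manning's equation gives V = (1/n) * R^(2/3) * S^(1/2).
First, compute R^(2/3) = 1.86^(2/3) = 1.5124.
Next, S^(1/2) = 0.0087^(1/2) = 0.093274.
Then 1/n = 1/0.016 = 62.5.
V = 62.5 * 1.5124 * 0.093274 = 8.8169 m/s.

8.8169


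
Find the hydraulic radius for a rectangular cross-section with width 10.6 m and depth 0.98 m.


For a rectangular section:
Flow area A = b * y = 10.6 * 0.98 = 10.39 m^2.
Wetted perimeter P = b + 2y = 10.6 + 2*0.98 = 12.56 m.
Hydraulic radius R = A/P = 10.39 / 12.56 = 0.8271 m.

0.8271


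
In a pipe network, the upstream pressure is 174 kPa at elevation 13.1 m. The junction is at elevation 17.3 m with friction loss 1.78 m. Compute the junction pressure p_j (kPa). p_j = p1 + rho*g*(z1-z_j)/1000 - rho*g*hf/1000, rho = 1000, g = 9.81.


Junction pressure: p_j = p1 + rho*g*(z1 - z_j)/1000 - rho*g*hf/1000.
Elevation term = 1000*9.81*(13.1 - 17.3)/1000 = -41.202 kPa.
Friction term = 1000*9.81*1.78/1000 = 17.462 kPa.
p_j = 174 + -41.202 - 17.462 = 115.34 kPa.

115.34


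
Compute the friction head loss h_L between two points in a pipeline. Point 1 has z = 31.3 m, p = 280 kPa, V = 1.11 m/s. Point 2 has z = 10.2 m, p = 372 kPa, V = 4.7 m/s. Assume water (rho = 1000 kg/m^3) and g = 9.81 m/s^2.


Total head at each section: H = z + p/(rho*g) + V^2/(2g).
H1 = 31.3 + 280*1000/(1000*9.81) + 1.11^2/(2*9.81)
   = 31.3 + 28.542 + 0.0628
   = 59.905 m.
H2 = 10.2 + 372*1000/(1000*9.81) + 4.7^2/(2*9.81)
   = 10.2 + 37.92 + 1.1259
   = 49.246 m.
h_L = H1 - H2 = 59.905 - 49.246 = 10.659 m.

10.659


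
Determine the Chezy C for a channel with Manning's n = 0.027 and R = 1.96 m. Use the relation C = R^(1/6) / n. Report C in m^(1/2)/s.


The Chezy coefficient relates to Manning's n through C = R^(1/6) / n.
R^(1/6) = 1.96^(1/6) = 1.118689.
C = 1.118689 / 0.027 = 41.43 m^(1/2)/s.

41.43


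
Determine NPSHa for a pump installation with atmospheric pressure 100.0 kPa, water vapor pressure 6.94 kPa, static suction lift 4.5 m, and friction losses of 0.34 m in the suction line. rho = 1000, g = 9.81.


NPSHa = p_atm/(rho*g) - z_s - hf_s - p_vap/(rho*g).
p_atm/(rho*g) = 100.0*1000 / (1000*9.81) = 10.194 m.
p_vap/(rho*g) = 6.94*1000 / (1000*9.81) = 0.707 m.
NPSHa = 10.194 - 4.5 - 0.34 - 0.707
      = 4.65 m.

4.65


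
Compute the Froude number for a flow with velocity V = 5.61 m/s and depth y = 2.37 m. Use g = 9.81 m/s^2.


The Froude number is defined as Fr = V / sqrt(g*y).
g*y = 9.81 * 2.37 = 23.2497.
sqrt(g*y) = sqrt(23.2497) = 4.8218.
Fr = 5.61 / 4.8218 = 1.1635.

1.1635


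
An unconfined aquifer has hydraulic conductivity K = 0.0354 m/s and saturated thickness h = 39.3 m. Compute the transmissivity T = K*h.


Transmissivity is defined as T = K * h.
T = 0.0354 * 39.3
  = 1.3912 m^2/s.

1.3912


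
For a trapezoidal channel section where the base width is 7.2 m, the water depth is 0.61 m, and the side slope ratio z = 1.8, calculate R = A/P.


For a trapezoidal section with side slope z:
A = (b + z*y)*y = (7.2 + 1.8*0.61)*0.61 = 5.062 m^2.
P = b + 2*y*sqrt(1 + z^2) = 7.2 + 2*0.61*sqrt(1 + 1.8^2) = 9.712 m.
R = A/P = 5.062 / 9.712 = 0.5212 m.

0.5212


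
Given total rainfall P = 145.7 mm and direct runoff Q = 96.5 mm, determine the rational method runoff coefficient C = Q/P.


The runoff coefficient C = runoff depth / rainfall depth.
C = 96.5 / 145.7
  = 0.6623.

0.6623


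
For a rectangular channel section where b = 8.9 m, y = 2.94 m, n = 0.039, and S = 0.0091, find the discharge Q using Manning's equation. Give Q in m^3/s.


For a rectangular channel, the cross-sectional area A = b * y = 8.9 * 2.94 = 26.17 m^2.
The wetted perimeter P = b + 2y = 8.9 + 2*2.94 = 14.78 m.
Hydraulic radius R = A/P = 26.17/14.78 = 1.7704 m.
Velocity V = (1/n)*R^(2/3)*S^(1/2) = (1/0.039)*1.7704^(2/3)*0.0091^(1/2) = 3.5796 m/s.
Discharge Q = A * V = 26.17 * 3.5796 = 93.663 m^3/s.

93.663


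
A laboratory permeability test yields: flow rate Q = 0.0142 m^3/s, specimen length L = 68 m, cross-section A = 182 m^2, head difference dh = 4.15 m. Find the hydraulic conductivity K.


From K = Q*L / (A*dh):
Numerator: Q*L = 0.0142 * 68 = 0.9656.
Denominator: A*dh = 182 * 4.15 = 755.3.
K = 0.9656 / 755.3 = 0.001278 m/s.

0.001278


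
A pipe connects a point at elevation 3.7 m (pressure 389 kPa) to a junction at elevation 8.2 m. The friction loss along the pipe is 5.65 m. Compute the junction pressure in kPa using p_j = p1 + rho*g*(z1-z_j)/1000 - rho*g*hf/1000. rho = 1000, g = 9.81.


Junction pressure: p_j = p1 + rho*g*(z1 - z_j)/1000 - rho*g*hf/1000.
Elevation term = 1000*9.81*(3.7 - 8.2)/1000 = -44.145 kPa.
Friction term = 1000*9.81*5.65/1000 = 55.426 kPa.
p_j = 389 + -44.145 - 55.426 = 289.43 kPa.

289.43


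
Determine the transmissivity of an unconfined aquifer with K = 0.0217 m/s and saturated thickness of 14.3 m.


Transmissivity is defined as T = K * h.
T = 0.0217 * 14.3
  = 0.3103 m^2/s.

0.3103


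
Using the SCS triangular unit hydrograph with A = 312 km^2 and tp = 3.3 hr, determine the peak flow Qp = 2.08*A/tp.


SCS formula: Qp = 2.08 * A / tp.
Qp = 2.08 * 312 / 3.3
   = 648.96 / 3.3
   = 196.65 m^3/s per cm.

196.65


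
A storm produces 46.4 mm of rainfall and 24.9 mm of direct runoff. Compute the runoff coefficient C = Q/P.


The runoff coefficient C = runoff depth / rainfall depth.
C = 24.9 / 46.4
  = 0.5366.

0.5366


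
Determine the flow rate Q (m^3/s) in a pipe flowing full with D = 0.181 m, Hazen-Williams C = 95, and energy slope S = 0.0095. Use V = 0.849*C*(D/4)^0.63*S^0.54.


For a full circular pipe, R = D/4 = 0.181/4 = 0.0452 m.
V = 0.849 * 95 * 0.0452^0.63 * 0.0095^0.54
  = 0.849 * 95 * 0.142246 * 0.080904
  = 0.9282 m/s.
Pipe area A = pi*D^2/4 = pi*0.181^2/4 = 0.0257 m^2.
Q = A * V = 0.0257 * 0.9282 = 0.0239 m^3/s.

0.0239


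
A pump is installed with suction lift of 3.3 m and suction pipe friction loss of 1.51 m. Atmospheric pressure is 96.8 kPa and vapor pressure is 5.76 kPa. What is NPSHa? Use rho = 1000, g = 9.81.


NPSHa = p_atm/(rho*g) - z_s - hf_s - p_vap/(rho*g).
p_atm/(rho*g) = 96.8*1000 / (1000*9.81) = 9.867 m.
p_vap/(rho*g) = 5.76*1000 / (1000*9.81) = 0.587 m.
NPSHa = 9.867 - 3.3 - 1.51 - 0.587
      = 4.47 m.

4.47


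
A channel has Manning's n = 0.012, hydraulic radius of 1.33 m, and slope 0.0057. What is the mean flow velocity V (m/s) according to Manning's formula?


Manning's equation gives V = (1/n) * R^(2/3) * S^(1/2).
First, compute R^(2/3) = 1.33^(2/3) = 1.2094.
Next, S^(1/2) = 0.0057^(1/2) = 0.075498.
Then 1/n = 1/0.012 = 83.33.
V = 83.33 * 1.2094 * 0.075498 = 7.6089 m/s.

7.6089


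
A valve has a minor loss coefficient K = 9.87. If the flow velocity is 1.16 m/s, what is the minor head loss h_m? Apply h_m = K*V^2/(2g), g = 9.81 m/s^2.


Minor loss formula: h_m = K * V^2/(2g).
V^2 = 1.16^2 = 1.3456.
V^2/(2g) = 1.3456 / 19.62 = 0.0686 m.
h_m = 9.87 * 0.0686 = 0.6769 m.

0.6769


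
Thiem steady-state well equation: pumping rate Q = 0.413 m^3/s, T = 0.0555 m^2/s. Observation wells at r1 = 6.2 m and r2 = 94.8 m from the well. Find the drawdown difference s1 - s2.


Thiem equation: s1 - s2 = Q/(2*pi*T) * ln(r2/r1).
ln(r2/r1) = ln(94.8/6.2) = 2.7272.
Q/(2*pi*T) = 0.413 / (2*pi*0.0555) = 0.413 / 0.3487 = 1.1843.
s1 - s2 = 1.1843 * 2.7272 = 3.23 m.

3.23


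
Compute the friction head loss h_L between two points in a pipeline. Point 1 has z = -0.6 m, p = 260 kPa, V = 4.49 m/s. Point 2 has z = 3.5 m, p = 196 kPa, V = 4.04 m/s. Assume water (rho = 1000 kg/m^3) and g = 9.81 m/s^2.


Total head at each section: H = z + p/(rho*g) + V^2/(2g).
H1 = -0.6 + 260*1000/(1000*9.81) + 4.49^2/(2*9.81)
   = -0.6 + 26.504 + 1.0275
   = 26.931 m.
H2 = 3.5 + 196*1000/(1000*9.81) + 4.04^2/(2*9.81)
   = 3.5 + 19.98 + 0.8319
   = 24.311 m.
h_L = H1 - H2 = 26.931 - 24.311 = 2.62 m.

2.62


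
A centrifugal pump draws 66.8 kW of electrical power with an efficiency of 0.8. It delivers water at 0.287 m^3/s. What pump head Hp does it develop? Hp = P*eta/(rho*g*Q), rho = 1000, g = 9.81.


Pump head formula: Hp = P * eta / (rho * g * Q).
Numerator: P * eta = 66.8 * 1000 * 0.8 = 53440.0 W.
Denominator: rho * g * Q = 1000 * 9.81 * 0.287 = 2815.47.
Hp = 53440.0 / 2815.47 = 18.98 m.

18.98


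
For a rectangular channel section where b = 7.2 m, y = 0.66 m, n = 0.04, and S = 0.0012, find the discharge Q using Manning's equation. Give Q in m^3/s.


For a rectangular channel, the cross-sectional area A = b * y = 7.2 * 0.66 = 4.75 m^2.
The wetted perimeter P = b + 2y = 7.2 + 2*0.66 = 8.52 m.
Hydraulic radius R = A/P = 4.75/8.52 = 0.5577 m.
Velocity V = (1/n)*R^(2/3)*S^(1/2) = (1/0.04)*0.5577^(2/3)*0.0012^(1/2) = 0.5868 m/s.
Discharge Q = A * V = 4.75 * 0.5868 = 2.788 m^3/s.

2.788


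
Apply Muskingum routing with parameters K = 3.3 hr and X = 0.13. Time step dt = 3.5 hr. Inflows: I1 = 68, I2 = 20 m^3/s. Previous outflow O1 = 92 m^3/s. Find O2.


Muskingum coefficients:
denom = 2*K*(1-X) + dt = 2*3.3*(1-0.13) + 3.5 = 9.242.
C0 = (dt - 2*K*X)/denom = (3.5 - 2*3.3*0.13)/9.242 = 0.2859.
C1 = (dt + 2*K*X)/denom = (3.5 + 2*3.3*0.13)/9.242 = 0.4715.
C2 = (2*K*(1-X) - dt)/denom = 0.2426.
O2 = C0*I2 + C1*I1 + C2*O1
   = 0.2859*20 + 0.4715*68 + 0.2426*92
   = 60.1 m^3/s.

60.1


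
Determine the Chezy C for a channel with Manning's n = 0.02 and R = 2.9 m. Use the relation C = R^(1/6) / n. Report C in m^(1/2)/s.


The Chezy coefficient relates to Manning's n through C = R^(1/6) / n.
R^(1/6) = 2.9^(1/6) = 1.19417.
C = 1.19417 / 0.02 = 59.71 m^(1/2)/s.

59.71


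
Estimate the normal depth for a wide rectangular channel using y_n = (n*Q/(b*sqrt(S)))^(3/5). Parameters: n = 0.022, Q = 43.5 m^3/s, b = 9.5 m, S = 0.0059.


We use the wide-channel approximation y_n = (n*Q/(b*sqrt(S)))^(3/5).
sqrt(S) = sqrt(0.0059) = 0.076811.
Numerator: n*Q = 0.022 * 43.5 = 0.957.
Denominator: b*sqrt(S) = 9.5 * 0.076811 = 0.729705.
arg = 1.3115.
y_n = 1.3115^(3/5) = 1.1767 m.

1.1767


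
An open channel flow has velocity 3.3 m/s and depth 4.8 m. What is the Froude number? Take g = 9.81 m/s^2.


The Froude number is defined as Fr = V / sqrt(g*y).
g*y = 9.81 * 4.8 = 47.088.
sqrt(g*y) = sqrt(47.088) = 6.8621.
Fr = 3.3 / 6.8621 = 0.4809.

0.4809


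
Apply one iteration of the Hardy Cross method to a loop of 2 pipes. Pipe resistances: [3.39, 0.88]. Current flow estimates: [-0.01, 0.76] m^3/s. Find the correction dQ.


Numerator terms (r*Q*|Q|): 3.39*-0.01*|-0.01| = -0.0003; 0.88*0.76*|0.76| = 0.5083.
Sum of numerator = 0.5079.
Denominator terms (r*|Q|): 3.39*|-0.01| = 0.0339; 0.88*|0.76| = 0.6688.
2 * sum of denominator = 2 * 0.7027 = 1.4054.
dQ = -0.5079 / 1.4054 = -0.3614 m^3/s.

-0.3614


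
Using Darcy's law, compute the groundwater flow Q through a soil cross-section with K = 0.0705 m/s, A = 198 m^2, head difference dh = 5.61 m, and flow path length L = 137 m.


Darcy's law: Q = K * A * i, where i = dh/L.
Hydraulic gradient i = 5.61 / 137 = 0.040949.
Q = 0.0705 * 198 * 0.040949
  = 0.5716 m^3/s.

0.5716


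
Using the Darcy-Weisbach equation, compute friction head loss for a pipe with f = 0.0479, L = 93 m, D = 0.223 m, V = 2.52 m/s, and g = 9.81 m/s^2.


Darcy-Weisbach equation: h_f = f * (L/D) * V^2/(2g).
f * L/D = 0.0479 * 93/0.223 = 19.9762.
V^2/(2g) = 2.52^2 / (2*9.81) = 6.3504 / 19.62 = 0.3237 m.
h_f = 19.9762 * 0.3237 = 6.466 m.

6.466


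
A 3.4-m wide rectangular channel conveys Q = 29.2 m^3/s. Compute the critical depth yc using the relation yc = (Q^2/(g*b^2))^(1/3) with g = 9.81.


Using yc = (Q^2 / (g * b^2))^(1/3):
Q^2 = 29.2^2 = 852.64.
g * b^2 = 9.81 * 3.4^2 = 9.81 * 11.56 = 113.4.
Q^2 / (g*b^2) = 852.64 / 113.4 = 7.5189.
yc = 7.5189^(1/3) = 1.9591 m.

1.9591


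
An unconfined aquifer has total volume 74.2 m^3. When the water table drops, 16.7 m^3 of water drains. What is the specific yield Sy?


Specific yield Sy = Volume drained / Total volume.
Sy = 16.7 / 74.2
   = 0.2251.

0.2251


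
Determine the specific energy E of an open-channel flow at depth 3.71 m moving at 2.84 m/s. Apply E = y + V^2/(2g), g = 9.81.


Specific energy E = y + V^2/(2g).
Velocity head = V^2/(2g) = 2.84^2 / (2*9.81) = 8.0656 / 19.62 = 0.4111 m.
E = 3.71 + 0.4111 = 4.1211 m.

4.1211


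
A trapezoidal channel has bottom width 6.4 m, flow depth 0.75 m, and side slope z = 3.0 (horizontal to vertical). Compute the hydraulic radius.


For a trapezoidal section with side slope z:
A = (b + z*y)*y = (6.4 + 3.0*0.75)*0.75 = 6.488 m^2.
P = b + 2*y*sqrt(1 + z^2) = 6.4 + 2*0.75*sqrt(1 + 3.0^2) = 11.143 m.
R = A/P = 6.488 / 11.143 = 0.5822 m.

0.5822


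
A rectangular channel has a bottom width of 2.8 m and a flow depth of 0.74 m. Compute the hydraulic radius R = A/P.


For a rectangular section:
Flow area A = b * y = 2.8 * 0.74 = 2.07 m^2.
Wetted perimeter P = b + 2y = 2.8 + 2*0.74 = 4.28 m.
Hydraulic radius R = A/P = 2.07 / 4.28 = 0.4841 m.

0.4841


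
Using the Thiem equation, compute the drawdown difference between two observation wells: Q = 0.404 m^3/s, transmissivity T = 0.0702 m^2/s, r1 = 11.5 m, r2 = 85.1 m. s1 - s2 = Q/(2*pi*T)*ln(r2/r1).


Thiem equation: s1 - s2 = Q/(2*pi*T) * ln(r2/r1).
ln(r2/r1) = ln(85.1/11.5) = 2.0015.
Q/(2*pi*T) = 0.404 / (2*pi*0.0702) = 0.404 / 0.4411 = 0.9159.
s1 - s2 = 0.9159 * 2.0015 = 1.8332 m.

1.8332


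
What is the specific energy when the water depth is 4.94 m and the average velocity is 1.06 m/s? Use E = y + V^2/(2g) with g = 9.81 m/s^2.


Specific energy E = y + V^2/(2g).
Velocity head = V^2/(2g) = 1.06^2 / (2*9.81) = 1.1236 / 19.62 = 0.0573 m.
E = 4.94 + 0.0573 = 4.9973 m.

4.9973


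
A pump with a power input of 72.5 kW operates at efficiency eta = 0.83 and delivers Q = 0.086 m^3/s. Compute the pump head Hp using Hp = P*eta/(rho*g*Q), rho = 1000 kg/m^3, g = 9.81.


Pump head formula: Hp = P * eta / (rho * g * Q).
Numerator: P * eta = 72.5 * 1000 * 0.83 = 60175.0 W.
Denominator: rho * g * Q = 1000 * 9.81 * 0.086 = 843.66.
Hp = 60175.0 / 843.66 = 71.33 m.

71.33


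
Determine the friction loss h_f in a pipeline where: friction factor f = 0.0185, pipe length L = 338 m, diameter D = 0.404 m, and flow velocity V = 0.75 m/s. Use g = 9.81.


Darcy-Weisbach equation: h_f = f * (L/D) * V^2/(2g).
f * L/D = 0.0185 * 338/0.404 = 15.4777.
V^2/(2g) = 0.75^2 / (2*9.81) = 0.5625 / 19.62 = 0.0287 m.
h_f = 15.4777 * 0.0287 = 0.444 m.

0.444


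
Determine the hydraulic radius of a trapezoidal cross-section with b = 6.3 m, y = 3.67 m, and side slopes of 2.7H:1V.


For a trapezoidal section with side slope z:
A = (b + z*y)*y = (6.3 + 2.7*3.67)*3.67 = 59.487 m^2.
P = b + 2*y*sqrt(1 + z^2) = 6.3 + 2*3.67*sqrt(1 + 2.7^2) = 27.434 m.
R = A/P = 59.487 / 27.434 = 2.1684 m.

2.1684


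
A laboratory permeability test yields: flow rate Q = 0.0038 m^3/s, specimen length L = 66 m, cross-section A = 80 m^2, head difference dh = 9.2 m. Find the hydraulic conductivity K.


From K = Q*L / (A*dh):
Numerator: Q*L = 0.0038 * 66 = 0.2508.
Denominator: A*dh = 80 * 9.2 = 736.0.
K = 0.2508 / 736.0 = 0.000341 m/s.

0.000341


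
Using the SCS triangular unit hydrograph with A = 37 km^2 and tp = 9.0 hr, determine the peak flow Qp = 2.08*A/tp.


SCS formula: Qp = 2.08 * A / tp.
Qp = 2.08 * 37 / 9.0
   = 76.96 / 9.0
   = 8.55 m^3/s per cm.

8.55


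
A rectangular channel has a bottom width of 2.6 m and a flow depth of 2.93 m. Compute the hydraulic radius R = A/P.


For a rectangular section:
Flow area A = b * y = 2.6 * 2.93 = 7.62 m^2.
Wetted perimeter P = b + 2y = 2.6 + 2*2.93 = 8.46 m.
Hydraulic radius R = A/P = 7.62 / 8.46 = 0.9005 m.

0.9005


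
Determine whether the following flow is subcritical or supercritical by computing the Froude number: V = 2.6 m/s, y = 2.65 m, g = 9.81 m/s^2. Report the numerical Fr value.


The Froude number is defined as Fr = V / sqrt(g*y).
g*y = 9.81 * 2.65 = 25.9965.
sqrt(g*y) = sqrt(25.9965) = 5.0987.
Fr = 2.6 / 5.0987 = 0.5099.
Since Fr < 1, the flow is subcritical.

0.5099


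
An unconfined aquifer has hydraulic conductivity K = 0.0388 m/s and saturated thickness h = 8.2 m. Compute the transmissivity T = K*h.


Transmissivity is defined as T = K * h.
T = 0.0388 * 8.2
  = 0.3182 m^2/s.

0.3182


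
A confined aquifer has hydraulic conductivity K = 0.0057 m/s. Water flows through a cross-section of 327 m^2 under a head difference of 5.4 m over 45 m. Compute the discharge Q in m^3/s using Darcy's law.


Darcy's law: Q = K * A * i, where i = dh/L.
Hydraulic gradient i = 5.4 / 45 = 0.12.
Q = 0.0057 * 327 * 0.12
  = 0.2237 m^3/s.

0.2237


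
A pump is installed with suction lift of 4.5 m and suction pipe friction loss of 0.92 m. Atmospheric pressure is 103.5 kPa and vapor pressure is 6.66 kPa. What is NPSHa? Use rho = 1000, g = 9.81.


NPSHa = p_atm/(rho*g) - z_s - hf_s - p_vap/(rho*g).
p_atm/(rho*g) = 103.5*1000 / (1000*9.81) = 10.55 m.
p_vap/(rho*g) = 6.66*1000 / (1000*9.81) = 0.679 m.
NPSHa = 10.55 - 4.5 - 0.92 - 0.679
      = 4.45 m.

4.45


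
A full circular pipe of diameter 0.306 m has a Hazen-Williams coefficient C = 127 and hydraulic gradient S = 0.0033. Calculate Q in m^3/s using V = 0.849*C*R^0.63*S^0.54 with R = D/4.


For a full circular pipe, R = D/4 = 0.306/4 = 0.0765 m.
V = 0.849 * 127 * 0.0765^0.63 * 0.0033^0.54
  = 0.849 * 127 * 0.198019 * 0.045709
  = 0.9759 m/s.
Pipe area A = pi*D^2/4 = pi*0.306^2/4 = 0.0735 m^2.
Q = A * V = 0.0735 * 0.9759 = 0.0718 m^3/s.

0.0718


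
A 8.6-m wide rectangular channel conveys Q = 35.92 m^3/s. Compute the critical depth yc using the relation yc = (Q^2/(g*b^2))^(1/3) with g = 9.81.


Using yc = (Q^2 / (g * b^2))^(1/3):
Q^2 = 35.92^2 = 1290.25.
g * b^2 = 9.81 * 8.6^2 = 9.81 * 73.96 = 725.55.
Q^2 / (g*b^2) = 1290.25 / 725.55 = 1.7783.
yc = 1.7783^(1/3) = 1.2115 m.

1.2115


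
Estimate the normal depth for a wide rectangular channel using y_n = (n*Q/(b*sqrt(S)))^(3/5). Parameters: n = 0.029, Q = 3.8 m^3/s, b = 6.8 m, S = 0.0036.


We use the wide-channel approximation y_n = (n*Q/(b*sqrt(S)))^(3/5).
sqrt(S) = sqrt(0.0036) = 0.06.
Numerator: n*Q = 0.029 * 3.8 = 0.1102.
Denominator: b*sqrt(S) = 6.8 * 0.06 = 0.408.
arg = 0.2701.
y_n = 0.2701^(3/5) = 0.4559 m.

0.4559


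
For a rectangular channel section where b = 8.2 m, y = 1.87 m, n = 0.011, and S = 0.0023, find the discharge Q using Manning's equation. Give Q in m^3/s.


For a rectangular channel, the cross-sectional area A = b * y = 8.2 * 1.87 = 15.33 m^2.
The wetted perimeter P = b + 2y = 8.2 + 2*1.87 = 11.94 m.
Hydraulic radius R = A/P = 15.33/11.94 = 1.2843 m.
Velocity V = (1/n)*R^(2/3)*S^(1/2) = (1/0.011)*1.2843^(2/3)*0.0023^(1/2) = 5.1512 m/s.
Discharge Q = A * V = 15.33 * 5.1512 = 78.988 m^3/s.

78.988


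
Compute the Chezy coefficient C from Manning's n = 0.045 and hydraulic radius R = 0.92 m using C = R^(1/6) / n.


The Chezy coefficient relates to Manning's n through C = R^(1/6) / n.
R^(1/6) = 0.92^(1/6) = 0.986199.
C = 0.986199 / 0.045 = 21.92 m^(1/2)/s.

21.92


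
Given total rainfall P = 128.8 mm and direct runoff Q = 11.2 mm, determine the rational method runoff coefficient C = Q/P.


The runoff coefficient C = runoff depth / rainfall depth.
C = 11.2 / 128.8
  = 0.087.

0.087


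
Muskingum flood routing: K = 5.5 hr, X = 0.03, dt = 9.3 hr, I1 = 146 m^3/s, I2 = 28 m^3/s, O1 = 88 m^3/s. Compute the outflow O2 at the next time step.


Muskingum coefficients:
denom = 2*K*(1-X) + dt = 2*5.5*(1-0.03) + 9.3 = 19.97.
C0 = (dt - 2*K*X)/denom = (9.3 - 2*5.5*0.03)/19.97 = 0.4492.
C1 = (dt + 2*K*X)/denom = (9.3 + 2*5.5*0.03)/19.97 = 0.4822.
C2 = (2*K*(1-X) - dt)/denom = 0.0686.
O2 = C0*I2 + C1*I1 + C2*O1
   = 0.4492*28 + 0.4822*146 + 0.0686*88
   = 89.02 m^3/s.

89.02


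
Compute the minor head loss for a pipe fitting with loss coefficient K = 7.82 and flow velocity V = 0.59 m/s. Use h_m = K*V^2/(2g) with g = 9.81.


Minor loss formula: h_m = K * V^2/(2g).
V^2 = 0.59^2 = 0.3481.
V^2/(2g) = 0.3481 / 19.62 = 0.0177 m.
h_m = 7.82 * 0.0177 = 0.1387 m.

0.1387


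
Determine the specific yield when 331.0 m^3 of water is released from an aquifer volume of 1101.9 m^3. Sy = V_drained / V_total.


Specific yield Sy = Volume drained / Total volume.
Sy = 331.0 / 1101.9
   = 0.3004.

0.3004


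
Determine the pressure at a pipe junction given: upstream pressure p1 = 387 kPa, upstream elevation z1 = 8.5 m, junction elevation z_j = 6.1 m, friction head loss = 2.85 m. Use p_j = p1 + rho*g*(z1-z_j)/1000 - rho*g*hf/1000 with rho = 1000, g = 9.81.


Junction pressure: p_j = p1 + rho*g*(z1 - z_j)/1000 - rho*g*hf/1000.
Elevation term = 1000*9.81*(8.5 - 6.1)/1000 = 23.544 kPa.
Friction term = 1000*9.81*2.85/1000 = 27.959 kPa.
p_j = 387 + 23.544 - 27.959 = 382.59 kPa.

382.59


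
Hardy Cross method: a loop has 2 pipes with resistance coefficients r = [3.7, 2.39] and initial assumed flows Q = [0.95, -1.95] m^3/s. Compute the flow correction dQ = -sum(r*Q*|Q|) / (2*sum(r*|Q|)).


Numerator terms (r*Q*|Q|): 3.7*0.95*|0.95| = 3.3392; 2.39*-1.95*|-1.95| = -9.088.
Sum of numerator = -5.7487.
Denominator terms (r*|Q|): 3.7*|0.95| = 3.515; 2.39*|-1.95| = 4.6605.
2 * sum of denominator = 2 * 8.1755 = 16.351.
dQ = --5.7487 / 16.351 = 0.3516 m^3/s.

0.3516


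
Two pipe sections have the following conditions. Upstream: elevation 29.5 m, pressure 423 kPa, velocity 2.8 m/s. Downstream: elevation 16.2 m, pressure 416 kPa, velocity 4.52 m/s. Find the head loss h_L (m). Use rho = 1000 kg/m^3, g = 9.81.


Total head at each section: H = z + p/(rho*g) + V^2/(2g).
H1 = 29.5 + 423*1000/(1000*9.81) + 2.8^2/(2*9.81)
   = 29.5 + 43.119 + 0.3996
   = 73.019 m.
H2 = 16.2 + 416*1000/(1000*9.81) + 4.52^2/(2*9.81)
   = 16.2 + 42.406 + 1.0413
   = 59.647 m.
h_L = H1 - H2 = 73.019 - 59.647 = 13.372 m.

13.372


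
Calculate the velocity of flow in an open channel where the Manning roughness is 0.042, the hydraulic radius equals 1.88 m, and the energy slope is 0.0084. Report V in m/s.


Manning's equation gives V = (1/n) * R^(2/3) * S^(1/2).
First, compute R^(2/3) = 1.88^(2/3) = 1.5233.
Next, S^(1/2) = 0.0084^(1/2) = 0.091652.
Then 1/n = 1/0.042 = 23.81.
V = 23.81 * 1.5233 * 0.091652 = 3.324 m/s.

3.324


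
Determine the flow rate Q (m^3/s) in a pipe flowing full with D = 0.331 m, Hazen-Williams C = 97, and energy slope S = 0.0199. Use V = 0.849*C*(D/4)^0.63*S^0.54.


For a full circular pipe, R = D/4 = 0.331/4 = 0.0828 m.
V = 0.849 * 97 * 0.0828^0.63 * 0.0199^0.54
  = 0.849 * 97 * 0.208063 * 0.120609
  = 2.0666 m/s.
Pipe area A = pi*D^2/4 = pi*0.331^2/4 = 0.086 m^2.
Q = A * V = 0.086 * 2.0666 = 0.1778 m^3/s.

0.1778


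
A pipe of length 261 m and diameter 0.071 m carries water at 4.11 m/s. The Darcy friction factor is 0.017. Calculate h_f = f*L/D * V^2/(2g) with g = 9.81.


Darcy-Weisbach equation: h_f = f * (L/D) * V^2/(2g).
f * L/D = 0.017 * 261/0.071 = 62.493.
V^2/(2g) = 4.11^2 / (2*9.81) = 16.8921 / 19.62 = 0.861 m.
h_f = 62.493 * 0.861 = 53.804 m.

53.804


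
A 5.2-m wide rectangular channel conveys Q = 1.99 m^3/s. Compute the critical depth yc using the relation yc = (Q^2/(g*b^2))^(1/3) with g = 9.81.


Using yc = (Q^2 / (g * b^2))^(1/3):
Q^2 = 1.99^2 = 3.96.
g * b^2 = 9.81 * 5.2^2 = 9.81 * 27.04 = 265.26.
Q^2 / (g*b^2) = 3.96 / 265.26 = 0.0149.
yc = 0.0149^(1/3) = 0.2462 m.

0.2462


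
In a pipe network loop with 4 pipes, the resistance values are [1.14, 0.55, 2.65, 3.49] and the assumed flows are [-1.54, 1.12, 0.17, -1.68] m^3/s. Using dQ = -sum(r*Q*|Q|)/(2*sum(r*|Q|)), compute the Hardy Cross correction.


Numerator terms (r*Q*|Q|): 1.14*-1.54*|-1.54| = -2.7036; 0.55*1.12*|1.12| = 0.6899; 2.65*0.17*|0.17| = 0.0766; 3.49*-1.68*|-1.68| = -9.8502.
Sum of numerator = -11.7873.
Denominator terms (r*|Q|): 1.14*|-1.54| = 1.7556; 0.55*|1.12| = 0.616; 2.65*|0.17| = 0.4505; 3.49*|-1.68| = 5.8632.
2 * sum of denominator = 2 * 8.6853 = 17.3706.
dQ = --11.7873 / 17.3706 = 0.6786 m^3/s.

0.6786


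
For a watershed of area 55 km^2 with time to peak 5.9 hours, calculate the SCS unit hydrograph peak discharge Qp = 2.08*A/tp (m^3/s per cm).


SCS formula: Qp = 2.08 * A / tp.
Qp = 2.08 * 55 / 5.9
   = 114.4 / 5.9
   = 19.39 m^3/s per cm.

19.39


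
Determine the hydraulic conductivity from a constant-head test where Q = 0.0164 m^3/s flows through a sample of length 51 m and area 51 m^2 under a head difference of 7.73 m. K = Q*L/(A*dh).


From K = Q*L / (A*dh):
Numerator: Q*L = 0.0164 * 51 = 0.8364.
Denominator: A*dh = 51 * 7.73 = 394.23.
K = 0.8364 / 394.23 = 0.002122 m/s.

0.002122


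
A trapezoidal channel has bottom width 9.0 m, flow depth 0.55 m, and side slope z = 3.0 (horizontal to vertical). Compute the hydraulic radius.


For a trapezoidal section with side slope z:
A = (b + z*y)*y = (9.0 + 3.0*0.55)*0.55 = 5.858 m^2.
P = b + 2*y*sqrt(1 + z^2) = 9.0 + 2*0.55*sqrt(1 + 3.0^2) = 12.479 m.
R = A/P = 5.858 / 12.479 = 0.4694 m.

0.4694


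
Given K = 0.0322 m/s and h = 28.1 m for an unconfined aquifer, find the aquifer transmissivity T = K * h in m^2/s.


Transmissivity is defined as T = K * h.
T = 0.0322 * 28.1
  = 0.9048 m^2/s.

0.9048


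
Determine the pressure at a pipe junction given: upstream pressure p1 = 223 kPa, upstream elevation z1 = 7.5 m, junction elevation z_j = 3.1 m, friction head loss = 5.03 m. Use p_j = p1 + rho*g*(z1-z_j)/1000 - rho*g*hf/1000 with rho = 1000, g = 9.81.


Junction pressure: p_j = p1 + rho*g*(z1 - z_j)/1000 - rho*g*hf/1000.
Elevation term = 1000*9.81*(7.5 - 3.1)/1000 = 43.164 kPa.
Friction term = 1000*9.81*5.03/1000 = 49.344 kPa.
p_j = 223 + 43.164 - 49.344 = 216.82 kPa.

216.82
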